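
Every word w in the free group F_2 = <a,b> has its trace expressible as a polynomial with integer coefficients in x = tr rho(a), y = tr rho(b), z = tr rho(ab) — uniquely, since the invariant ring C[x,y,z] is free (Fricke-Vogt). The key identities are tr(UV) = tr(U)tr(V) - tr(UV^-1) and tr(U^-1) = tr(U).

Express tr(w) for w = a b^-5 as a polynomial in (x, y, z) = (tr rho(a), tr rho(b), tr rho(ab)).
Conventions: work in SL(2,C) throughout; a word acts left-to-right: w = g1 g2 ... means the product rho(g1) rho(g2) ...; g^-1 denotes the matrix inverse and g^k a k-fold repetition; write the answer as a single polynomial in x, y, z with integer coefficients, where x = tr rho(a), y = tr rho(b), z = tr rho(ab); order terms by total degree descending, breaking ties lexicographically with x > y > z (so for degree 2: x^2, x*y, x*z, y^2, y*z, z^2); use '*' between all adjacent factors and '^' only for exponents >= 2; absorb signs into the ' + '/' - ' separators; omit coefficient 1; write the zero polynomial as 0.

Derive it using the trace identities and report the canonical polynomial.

x*y^5 - y^4*z - 4*x*y^3 + 3*y^2*z + 3*x*y - z

trace(b^-1 a) = trace(a)*trace(b) - trace(a b) = x*y - z
trace(b^-1 a b^-1) = trace(b^-1 a)*trace(b) - trace(b^-1 a b) = x*y^2 - y*z - x
trace(a b^-3) = trace(b^-1 a b^-1)*trace(b) - trace(b^-1 a) = x*y^3 - y^2*z - 2*x*y + z
trace(b^-2 a b^-2) = trace(a b^-3)*trace(b) - trace(a b^-2) = x*y^4 - y^3*z - 3*x*y^2 + 2*y*z + x
trace(a b^-5) = trace(b^-2 a b^-2)*trace(b) - trace(b^-2 a b^-1) = x*y^5 - y^4*z - 4*x*y^3 + 3*y^2*z + 3*x*y - z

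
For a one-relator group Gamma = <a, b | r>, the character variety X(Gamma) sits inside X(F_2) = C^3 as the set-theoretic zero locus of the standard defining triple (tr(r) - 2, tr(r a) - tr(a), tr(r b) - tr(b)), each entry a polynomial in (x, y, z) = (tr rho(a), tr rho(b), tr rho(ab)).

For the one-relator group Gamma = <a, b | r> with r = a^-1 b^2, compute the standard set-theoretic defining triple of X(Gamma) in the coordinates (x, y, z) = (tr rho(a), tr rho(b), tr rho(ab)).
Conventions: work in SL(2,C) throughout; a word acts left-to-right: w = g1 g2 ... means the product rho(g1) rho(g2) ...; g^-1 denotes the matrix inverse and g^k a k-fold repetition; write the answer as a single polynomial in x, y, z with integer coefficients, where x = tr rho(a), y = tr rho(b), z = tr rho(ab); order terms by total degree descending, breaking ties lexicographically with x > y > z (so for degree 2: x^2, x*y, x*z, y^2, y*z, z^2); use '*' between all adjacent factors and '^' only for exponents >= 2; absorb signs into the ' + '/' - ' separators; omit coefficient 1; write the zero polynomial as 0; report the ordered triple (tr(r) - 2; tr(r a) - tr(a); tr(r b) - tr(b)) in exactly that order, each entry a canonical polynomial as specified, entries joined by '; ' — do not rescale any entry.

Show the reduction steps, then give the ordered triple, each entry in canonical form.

and trace(b^2) = trace(b)*trace(b) - trace(1) = y^2 - 2
next, trace(b^2 a) = trace(b)*trace(a b) - trace(a) = y*z - x
next, trace(a^-1 b^2) = trace(b^2)*trace(a) - trace(b^2 a) = x*y^2 - y*z - x
next, trace(b^3) = trace(b)*trace(b^2) - trace(b) = y^3 - 3*y
trace(b^3 a) = trace(b)*trace(b a b) - trace(b a) = y^2*z - x*y - z
trace(a^-1 b^3) = trace(b^3)*trace(a) - trace(b^3 a) = x*y^3 - y^2*z - 2*x*y + z
assemble the triple (trace(r) - 2; trace(r a) - x; trace(r b) - y)

x*y^2 - y*z - x - 2; y^2 - x - 2; x*y^3 - y^2*z - 2*x*y - y + z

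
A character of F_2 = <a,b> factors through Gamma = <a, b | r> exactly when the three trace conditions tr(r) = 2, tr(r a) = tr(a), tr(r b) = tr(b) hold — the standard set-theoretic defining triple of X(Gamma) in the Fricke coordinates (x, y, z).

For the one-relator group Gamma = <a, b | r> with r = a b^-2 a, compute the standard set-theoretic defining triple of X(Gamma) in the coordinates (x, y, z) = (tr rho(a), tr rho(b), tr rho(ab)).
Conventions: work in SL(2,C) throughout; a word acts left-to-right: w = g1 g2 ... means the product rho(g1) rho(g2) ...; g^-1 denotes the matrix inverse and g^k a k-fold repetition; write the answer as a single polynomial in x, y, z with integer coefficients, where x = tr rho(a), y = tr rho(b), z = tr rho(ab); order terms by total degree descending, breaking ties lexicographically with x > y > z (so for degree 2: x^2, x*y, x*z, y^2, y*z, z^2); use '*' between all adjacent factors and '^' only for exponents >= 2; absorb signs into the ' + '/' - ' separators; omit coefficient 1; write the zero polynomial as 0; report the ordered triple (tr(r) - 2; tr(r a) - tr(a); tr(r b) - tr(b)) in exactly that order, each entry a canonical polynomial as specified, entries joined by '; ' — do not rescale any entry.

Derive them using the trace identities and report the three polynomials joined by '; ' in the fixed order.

next, trace(a^2) = trace(a)*trace(a) - trace(1) = x^2 - 2
and trace(a^2 b) = trace(a)*trace(b a) - trace(b) = x*z - y
trace(b^-1 a^2) = trace(a^2)*trace(b) - trace(a^2 b) = x^2*y - x*z - y
next, trace(a b^-2 a) = trace(b^-1 a^2)*trace(b) - trace(b^-1 a^2 b) = x^2*y^2 - x*y*z - x^2 - y^2 + 2
trace(a^3) = trace(a)*trace(a^2) - trace(a) = x^3 - 3*x
trace(a^3 b) = trace(a)*trace(a b a) - trace(a b) = x^2*z - x*y - z
trace(b^-1 a^3) = trace(a^3)*trace(b) - trace(a^3 b) = x^3*y - x^2*z - 2*x*y + z
trace(a b^-2 a^2) = trace(b^-1 a^3)*trace(b) - trace(b^-1 a^3 b) = x^3*y^2 - x^2*y*z - x^3 - 2*x*y^2 + y*z + 3*x
next, trace(a b a b) = trace(a b)*trace(a b) - trace(1)   [split at a repeated a] = z^2 - 2
trace(b^-1 a b a) = trace(a b a)*trace(b) - trace(a b a b)   [inverse elimination on b] = x*y*z - y^2 - z^2 + 2
next, trace(a b^-2 a b) = trace(b^-1 a b a)*trace(b) - trace(b^-1 a b a b)   [inverse elimination on b] = x*y^2*z - y^3 - y*z^2 - x*z + 3*y
assemble the triple (trace(r) - 2; trace(r a) - x; trace(r b) - y)

x^2*y^2 - x*y*z - x^2 - y^2; x^3*y^2 - x^2*y*z - x^3 - 2*x*y^2 + y*z + 2*x; x*y^2*z - y^3 - y*z^2 - x*z + 2*y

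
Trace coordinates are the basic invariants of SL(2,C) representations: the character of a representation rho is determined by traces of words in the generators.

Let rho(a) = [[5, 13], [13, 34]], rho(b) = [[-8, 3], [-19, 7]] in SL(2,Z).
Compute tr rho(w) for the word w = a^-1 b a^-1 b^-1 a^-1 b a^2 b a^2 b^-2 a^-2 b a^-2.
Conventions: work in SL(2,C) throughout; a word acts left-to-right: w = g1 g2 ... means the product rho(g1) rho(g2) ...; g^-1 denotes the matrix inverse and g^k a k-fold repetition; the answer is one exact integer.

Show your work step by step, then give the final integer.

-9279687286345481

rho(a^-1) = [[34, -13], [-13, 5]]
... * rho(b) = [[-8, 3], [-19, 7]]  ->  [[-25, 11], [9, -4]]
... * rho(a^-1) = [[34, -13], [-13, 5]]  ->  [[-993, 380], [358, -137]]
... * rho(b^-1) = [[7, -3], [19, -8]]  ->  [[269, -61], [-97, 22]]
... * rho(a^-1) = [[34, -13], [-13, 5]]  ->  [[9939, -3802], [-3584, 1371]]
... * rho(b) = [[-8, 3], [-19, 7]]  ->  [[-7274, 3203], [2623, -1155]]
... * rho(a) = [[5, 13], [13, 34]]  ->  [[5269, 14340], [-1900, -5171]]
... * rho(a) = [[5, 13], [13, 34]]  ->  [[212765, 556057], [-76723, -200514]]
... * rho(b) = [[-8, 3], [-19, 7]]  ->  [[-12267203, 4530694], [4423550, -1633767]]
... * rho(a) = [[5, 13], [13, 34]]  ->  [[-2436993, -5430043], [878779, 1958072]]
... * rho(a) = [[5, 13], [13, 34]]  ->  [[-82775524, -216302371], [29848831, 77998575]]
... * rho(b^-1) = [[7, -3], [19, -8]]  ->  [[-4689173717, 1978745540], [1690914742, -713535093]]
... * rho(b^-1) = [[7, -3], [19, -8]]  ->  [[4771949241, -1762443169], [-1720763573, 635536518]]
... * rho(a^-1) = [[34, -13], [-13, 5]]  ->  [[185158035391, -70847555978], [-66767936216, 25547609039]]
... * rho(a^-1) = [[34, -13], [-13, 5]]  ->  [[7216391431008, -2761292239973], [-2602228748851, 995721216003]]
... * rho(b) = [[-8, 3], [-19, 7]]  ->  [[-5266578888577, 2320128613213], [1899126886751, -836637734532]]
... * rho(a^-1) = [[34, -13], [-13, 5]]  ->  [[-209225354183387, 80066168617566], [75446604698450, -28871838200423]]
... * rho(a^-1) = [[34, -13], [-13, 5]]  ->  [[-8154522234263516, 3120260447471861], [2940518456352799, -1125165052081965]]
tr = -8154522234263516 + -1125165052081965 = -9279687286345481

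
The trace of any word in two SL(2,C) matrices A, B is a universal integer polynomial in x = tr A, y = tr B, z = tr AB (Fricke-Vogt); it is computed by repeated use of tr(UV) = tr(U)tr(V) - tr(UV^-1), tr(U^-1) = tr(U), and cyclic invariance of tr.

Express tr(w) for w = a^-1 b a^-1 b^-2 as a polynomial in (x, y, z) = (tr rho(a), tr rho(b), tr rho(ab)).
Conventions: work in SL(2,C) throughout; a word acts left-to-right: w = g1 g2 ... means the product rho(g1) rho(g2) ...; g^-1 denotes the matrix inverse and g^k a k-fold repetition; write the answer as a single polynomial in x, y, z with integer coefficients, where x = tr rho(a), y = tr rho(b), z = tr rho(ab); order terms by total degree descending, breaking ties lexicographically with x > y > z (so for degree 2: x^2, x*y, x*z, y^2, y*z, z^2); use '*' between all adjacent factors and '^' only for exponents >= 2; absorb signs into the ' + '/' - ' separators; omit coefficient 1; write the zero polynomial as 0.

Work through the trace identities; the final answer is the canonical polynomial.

trace(a^-1) = trace(a) = x
apply: trace(a^-1 b) = trace(b)*trace(a) - trace(b a)  (eliminate a^-1) = x*y - z
trace(b^-1 a^-1) = trace(a^-1)*trace(b) - trace(a^-1 b)  (eliminate b^-1) = z
trace(a b a) = trace(a)*trace(b a) - trace(b)  (reduce the a square) = x*z - y
use: trace(a b a b) = trace(b a)*trace(b a) - trace(1)  (split on b) = z^2 - 2
trace(b a b^-1 a) = trace(a b a)*trace(b) - trace(a b a b)  (eliminate b^-1) = x*y*z - y^2 - z^2 + 2
trace(b^-1 a^-1 b a) = trace(b a b^-1)*trace(a) - trace(b a b^-1 a)  (eliminate a^-1) = -x*y*z + x^2 + y^2 + z^2 - 2
apply: trace(b^-2 a^-1 b a) = trace(b^-1 a^-1 b a)*trace(b) - trace(b^-1 a^-1 b a b)  (eliminate b^-1) = -x*y^2*z + x^2*y + y^3 + y*z^2 - 3*y
apply: trace(a^-1 b a^-1 b^-2) = trace(b^-2 a^-1 b)*trace(a) - trace(b^-2 a^-1 b a)  (eliminate a^-1) = x*y^2*z - x^2*y - y^3 - y*z^2 + x*z + 3*y

x*y^2*z - x^2*y - y^3 - y*z^2 + x*z + 3*y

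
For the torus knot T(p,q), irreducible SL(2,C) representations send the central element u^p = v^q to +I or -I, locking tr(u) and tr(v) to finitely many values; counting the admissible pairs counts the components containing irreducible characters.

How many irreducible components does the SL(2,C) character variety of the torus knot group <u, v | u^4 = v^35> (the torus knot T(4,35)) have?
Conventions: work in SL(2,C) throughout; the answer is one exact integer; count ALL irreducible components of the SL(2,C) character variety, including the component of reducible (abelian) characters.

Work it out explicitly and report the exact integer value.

Gamma = < u, v | u^4 = v^35 > (torus knot T(4,35)); the central element u^4 = v^35 acts as +I or -I in any irreducible SL(2,C) representation.
So on each irreducible component the traces are pinned: tr(u) = 2*cos(pi*alpha/4) with 1 <= alpha <= 3, tr(v) = 2*cos(pi*beta/35) with 1 <= beta <= 34.
The two central values (-1)^alpha I and (-1)^beta I must be the same matrix, so alpha and beta share a parity.
Enumerate parity-matched pairs: 2*17 odd-odd plus 1*17 even-even gives 51.
That is 51 components of irreducible characters, and with the reducible (abelian) component the total is 52.

52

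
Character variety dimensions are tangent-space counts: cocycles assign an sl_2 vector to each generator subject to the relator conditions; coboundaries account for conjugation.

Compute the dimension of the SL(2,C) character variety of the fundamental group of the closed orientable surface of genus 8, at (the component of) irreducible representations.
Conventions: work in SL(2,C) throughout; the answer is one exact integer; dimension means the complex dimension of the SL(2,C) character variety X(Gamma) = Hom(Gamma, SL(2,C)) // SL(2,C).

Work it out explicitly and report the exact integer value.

42

pi_1 of the closed genus-8 surface has 16 generators bound by the single product-of-commutators relator.
A cocycle assigns one sl_2 vector per generator subject to the relator condition d_2(z) = 0: dim of the unconstrained space is 3*2g = 48.
H^2 = coker(d_2) is dual to H^0 = 0 at irreducible rho (Poincare duality), so d_2 is onto: dim Z^1 = 45.
As always at irreducible rho, dim B^1 = 3.
dim X = dim H^1 = 45 - 3 = 42.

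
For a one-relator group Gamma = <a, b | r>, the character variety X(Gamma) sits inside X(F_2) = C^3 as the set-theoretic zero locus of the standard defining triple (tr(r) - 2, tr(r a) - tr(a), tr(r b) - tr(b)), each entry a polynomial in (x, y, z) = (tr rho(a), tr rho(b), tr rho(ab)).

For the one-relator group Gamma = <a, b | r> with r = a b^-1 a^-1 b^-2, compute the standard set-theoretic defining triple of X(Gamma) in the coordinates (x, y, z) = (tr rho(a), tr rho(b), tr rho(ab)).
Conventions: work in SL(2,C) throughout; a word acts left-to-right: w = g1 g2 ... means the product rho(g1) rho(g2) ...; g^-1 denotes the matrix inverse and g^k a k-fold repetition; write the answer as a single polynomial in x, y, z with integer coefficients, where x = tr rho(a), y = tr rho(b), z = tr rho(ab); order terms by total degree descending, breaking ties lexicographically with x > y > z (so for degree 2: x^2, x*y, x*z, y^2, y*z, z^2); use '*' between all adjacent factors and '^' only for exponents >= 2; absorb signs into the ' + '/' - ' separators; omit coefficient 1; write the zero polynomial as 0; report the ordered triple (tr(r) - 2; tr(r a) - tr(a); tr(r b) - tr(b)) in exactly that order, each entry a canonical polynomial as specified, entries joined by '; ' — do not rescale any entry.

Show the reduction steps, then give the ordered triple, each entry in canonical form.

use: tr(b^-1) = tr(b) = y
apply: tr(b^-2) = tr(b^-1) tr(b) - tr(1)   [inverse elimination on b] = y^2 - 2
use: tr(b a b) = tr(b) tr(a b) - tr(a)   [square of b] = y*z - x
tr(b a b a) = tr(b a) tr(b a) - tr(1)   [split at a repeated b] = z^2 - 2
tr(a b a^-1 b) = tr(b a b) tr(a) - tr(b a b a)   [inverse elimination on a] = x*y*z - x^2 - z^2 + 2
tr(b^-1 a b a^-1) = tr(a b a^-1) tr(b) - tr(a b a^-1 b)   [inverse elimination on b] = -x*y*z + x^2 + y^2 + z^2 - 2
use: tr(a^-1 b^-2 a b) = tr(b^-1 a b a^-1) tr(b) - tr(b^-1 a b a^-1 b)   [inverse elimination on b] = -x*y^2*z + x^2*y + y^3 + y*z^2 - 3*y
tr(a b^-1 a^-1 b^-2) = tr(a^-1 b^-2 a) tr(b) - tr(a^-1 b^-2 a b)   [inverse elimination on b] = x*y^2*z - x^2*y - y*z^2 + y
tr(a b^-1) = tr(a) tr(b) - tr(a b)   [inverse elimination on b] = x*y - z
tr(a^2 b) = tr(a) tr(b a) - tr(b)   [square of a] = x*z - y
tr(a^2) = tr(a) tr(a) - tr(1)   [square of a] = x^2 - 2
apply: tr(b a^2 b) = tr(b) tr(a^2 b) - tr(a^2)   [square of b] = x*y*z - x^2 - y^2 + 2
tr(b a^2 b a) = tr(a) tr(b a b a) - tr(b a b)   [square of a] = x*z^2 - y*z - x
tr(a^-1 b a^2 b) = tr(b a^2 b) tr(a) - tr(b a^2 b a)   [inverse elimination on a] = x^2*y*z - x^3 - x*y^2 - x*z^2 + y*z + 3*x
apply: tr(a^2 b^-1 a^-1 b) = tr(a^-1 b a^2) tr(b) - tr(a^-1 b a^2 b)   [inverse elimination on b] = -x^2*y*z + x^3 + x*y^2 + x*z^2 - 3*x
tr(a^2 b^-1 a^-1 b^-1) = tr(a^2 b^-1 a^-1) tr(b) - tr(a^2 b^-1 a^-1 b)   [inverse elimination on b] = x^2*y*z - x^3 - x*z^2 - y*z + 3*x
use: tr(a b^-1 a^-1 b^-2 a) = tr(a^2 b^-1 a^-1 b^-1) tr(b) - tr(a^2 b^-1 a^-1)   [inverse elimination on b] = x^2*y^2*z - x^3*y - x*y*z^2 - y^2*z + 2*x*y + z
assemble the triple (tr(r) - 2; tr(r a) - x; tr(r b) - y)

x*y^2*z - x^2*y - y*z^2 + y - 2; x^2*y^2*z - x^3*y - x*y*z^2 - y^2*z + 2*x*y - x + z; x*y*z - x^2 - z^2 - y + 2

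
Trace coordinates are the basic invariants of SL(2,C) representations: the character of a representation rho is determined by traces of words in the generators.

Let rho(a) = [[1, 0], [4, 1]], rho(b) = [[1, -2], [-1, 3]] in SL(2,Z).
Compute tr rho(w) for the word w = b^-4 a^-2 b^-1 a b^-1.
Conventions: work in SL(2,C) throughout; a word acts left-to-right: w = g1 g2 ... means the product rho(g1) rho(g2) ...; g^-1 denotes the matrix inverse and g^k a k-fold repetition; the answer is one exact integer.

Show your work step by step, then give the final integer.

rho(b^-1) = [[3, 2], [1, 1]]
... * rho(b^-1) = [[3, 2], [1, 1]]  ->  [[11, 8], [4, 3]]
... * rho(b^-1) = [[3, 2], [1, 1]]  ->  [[41, 30], [15, 11]]
... * rho(b^-1) = [[3, 2], [1, 1]]  ->  [[153, 112], [56, 41]]
... * rho(a^-1) = [[1, 0], [-4, 1]]  ->  [[-295, 112], [-108, 41]]
... * rho(a^-1) = [[1, 0], [-4, 1]]  ->  [[-743, 112], [-272, 41]]
... * rho(b^-1) = [[3, 2], [1, 1]]  ->  [[-2117, -1374], [-775, -503]]
... * rho(a) = [[1, 0], [4, 1]]  ->  [[-7613, -1374], [-2787, -503]]
... * rho(b^-1) = [[3, 2], [1, 1]]  ->  [[-24213, -16600], [-8864, -6077]]
tr = -24213 + -6077 = -30290

-30290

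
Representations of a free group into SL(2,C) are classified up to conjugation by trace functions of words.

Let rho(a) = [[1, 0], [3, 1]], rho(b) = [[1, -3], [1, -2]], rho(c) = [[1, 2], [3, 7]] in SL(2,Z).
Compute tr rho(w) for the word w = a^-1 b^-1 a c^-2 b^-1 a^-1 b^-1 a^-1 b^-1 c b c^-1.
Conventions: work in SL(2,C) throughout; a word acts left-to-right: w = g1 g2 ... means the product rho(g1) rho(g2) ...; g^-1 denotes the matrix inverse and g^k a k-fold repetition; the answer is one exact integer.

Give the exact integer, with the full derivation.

rho(a^-1) = [[1, 0], [-3, 1]]
... * rho(b^-1) = [[-2, 3], [-1, 1]]  ->  [[-2, 3], [5, -8]]
... * rho(a) = [[1, 0], [3, 1]]  ->  [[7, 3], [-19, -8]]
... * rho(c^-1) = [[7, -2], [-3, 1]]  ->  [[40, -11], [-109, 30]]
... * rho(c^-1) = [[7, -2], [-3, 1]]  ->  [[313, -91], [-853, 248]]
... * rho(b^-1) = [[-2, 3], [-1, 1]]  ->  [[-535, 848], [1458, -2311]]
... * rho(a^-1) = [[1, 0], [-3, 1]]  ->  [[-3079, 848], [8391, -2311]]
... * rho(b^-1) = [[-2, 3], [-1, 1]]  ->  [[5310, -8389], [-14471, 22862]]
... * rho(a^-1) = [[1, 0], [-3, 1]]  ->  [[30477, -8389], [-83057, 22862]]
... * rho(b^-1) = [[-2, 3], [-1, 1]]  ->  [[-52565, 83042], [143252, -226309]]
... * rho(c) = [[1, 2], [3, 7]]  ->  [[196561, 476164], [-535675, -1297659]]
... * rho(b) = [[1, -3], [1, -2]]  ->  [[672725, -1542011], [-1833334, 4202343]]
... * rho(c^-1) = [[7, -2], [-3, 1]]  ->  [[9335108, -2887461], [-25440367, 7869011]]
tr = 9335108 + 7869011 = 17204119

17204119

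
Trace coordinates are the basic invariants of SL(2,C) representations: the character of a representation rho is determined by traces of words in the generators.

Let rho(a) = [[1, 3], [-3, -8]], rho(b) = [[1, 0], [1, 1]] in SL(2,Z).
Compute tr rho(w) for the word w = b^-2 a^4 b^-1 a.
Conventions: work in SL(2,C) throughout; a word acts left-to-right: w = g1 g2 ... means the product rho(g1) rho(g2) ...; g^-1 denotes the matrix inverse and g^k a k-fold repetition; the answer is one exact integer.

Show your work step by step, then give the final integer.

-41344

rho(b^-1) = [[1, 0], [-1, 1]]
... * rho(b^-1) = [[1, 0], [-1, 1]]  ->  [[1, 0], [-2, 1]]
... * rho(a) = [[1, 3], [-3, -8]]  ->  [[1, 3], [-5, -14]]
... * rho(a) = [[1, 3], [-3, -8]]  ->  [[-8, -21], [37, 97]]
... * rho(a) = [[1, 3], [-3, -8]]  ->  [[55, 144], [-254, -665]]
... * rho(a) = [[1, 3], [-3, -8]]  ->  [[-377, -987], [1741, 4558]]
... * rho(b^-1) = [[1, 0], [-1, 1]]  ->  [[610, -987], [-2817, 4558]]
... * rho(a) = [[1, 3], [-3, -8]]  ->  [[3571, 9726], [-16491, -44915]]
tr = 3571 + -44915 = -41344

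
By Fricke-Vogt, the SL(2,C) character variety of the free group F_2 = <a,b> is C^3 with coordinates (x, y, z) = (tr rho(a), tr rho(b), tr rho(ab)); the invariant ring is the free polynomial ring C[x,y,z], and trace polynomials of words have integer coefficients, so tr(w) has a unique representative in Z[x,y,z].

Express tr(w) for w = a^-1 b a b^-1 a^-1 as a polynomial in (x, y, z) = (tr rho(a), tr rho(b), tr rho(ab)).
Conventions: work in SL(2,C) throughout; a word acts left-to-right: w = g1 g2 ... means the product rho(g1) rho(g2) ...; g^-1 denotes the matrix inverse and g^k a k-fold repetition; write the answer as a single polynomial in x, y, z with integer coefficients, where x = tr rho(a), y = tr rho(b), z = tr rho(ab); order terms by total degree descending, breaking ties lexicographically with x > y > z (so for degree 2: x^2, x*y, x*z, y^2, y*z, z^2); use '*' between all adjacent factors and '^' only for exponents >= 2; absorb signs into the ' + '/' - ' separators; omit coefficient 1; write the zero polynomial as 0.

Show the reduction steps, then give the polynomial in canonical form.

-x^2*y*z + x^3 + x*y^2 + x*z^2 - 3*x

trace(a^-1 b) = trace(b) trace(a) - trace(b a)  (eliminate a^-1) = x*y - z
trace(b a b) = trace(b) trace(a b) - trace(a)  (reduce the b square) = y*z - x
trace(b a b a) = trace(a b) trace(a b) - trace(1)  (split on a) = z^2 - 2
trace(a^-1 b a b) = trace(b a b) trace(a) - trace(b a b a)  (eliminate a^-1) = x*y*z - x^2 - z^2 + 2
trace(a^-2 b a b) = trace(a^-1 b a b) trace(a) - trace(a^-1 b a b a)  (eliminate a^-1) = x^2*y*z - x^3 - x*z^2 - y*z + 3*x
trace(a^-1 b a b^-1 a^-1) = trace(a^-2 b a) trace(b) - trace(a^-2 b a b)  (eliminate b^-1) = -x^2*y*z + x^3 + x*y^2 + x*z^2 - 3*x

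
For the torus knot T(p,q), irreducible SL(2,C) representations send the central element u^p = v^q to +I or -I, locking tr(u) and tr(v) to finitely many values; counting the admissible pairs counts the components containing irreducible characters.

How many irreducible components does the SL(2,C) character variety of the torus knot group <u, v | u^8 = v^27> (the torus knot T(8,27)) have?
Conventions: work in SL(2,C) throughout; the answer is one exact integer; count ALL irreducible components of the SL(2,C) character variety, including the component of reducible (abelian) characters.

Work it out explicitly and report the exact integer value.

92

In the torus knot group T(8,27), u^8 = v^27 is central, so an irreducible representation sends it to +I or -I (Schur).
So on each irreducible component the traces are pinned: tr(u) = 2*cos(pi*alpha/8) with 1 <= alpha <= 7, tr(v) = 2*cos(pi*beta/27) with 1 <= beta <= 26.
The two central values (-1)^alpha I and (-1)^beta I must be the same matrix, so alpha and beta share a parity.
count pairs: odd alpha (4 choices) x odd beta (13), plus even alpha (3) x even beta (13): 4*13 + 3*13 = 91.
components with irreducible characters: 91; plus the single component of reducible (abelian) characters: total 92.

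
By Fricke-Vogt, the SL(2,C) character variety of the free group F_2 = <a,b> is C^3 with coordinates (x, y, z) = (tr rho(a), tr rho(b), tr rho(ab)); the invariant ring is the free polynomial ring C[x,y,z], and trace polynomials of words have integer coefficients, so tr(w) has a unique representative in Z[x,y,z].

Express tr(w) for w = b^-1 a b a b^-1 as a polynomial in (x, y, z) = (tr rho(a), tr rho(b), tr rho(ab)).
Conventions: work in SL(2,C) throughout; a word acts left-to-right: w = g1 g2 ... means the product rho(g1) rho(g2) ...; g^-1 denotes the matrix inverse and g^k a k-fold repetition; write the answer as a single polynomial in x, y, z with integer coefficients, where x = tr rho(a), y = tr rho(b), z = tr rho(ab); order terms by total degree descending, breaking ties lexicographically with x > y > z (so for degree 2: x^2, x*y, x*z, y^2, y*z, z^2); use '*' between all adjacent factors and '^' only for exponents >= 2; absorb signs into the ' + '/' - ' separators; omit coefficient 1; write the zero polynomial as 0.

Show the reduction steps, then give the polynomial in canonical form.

so trace(a b a) = trace(a)*trace(b a) - trace(b)  (reduce the a square) = x*z - y
trace(a b a b) = trace(b a)*trace(b a) - trace(1)  (split on b) = z^2 - 2
trace(a b a b^-1) = trace(a b a)*trace(b) - trace(a b a b)  (eliminate b^-1) = x*y*z - y^2 - z^2 + 2
reduce: trace(b^-1 a b a b^-1) = trace(a b a b^-1)*trace(b) - trace(a b a)  (eliminate b^-1) = x*y^2*z - y^3 - y*z^2 - x*z + 3*y

x*y^2*z - y^3 - y*z^2 - x*z + 3*y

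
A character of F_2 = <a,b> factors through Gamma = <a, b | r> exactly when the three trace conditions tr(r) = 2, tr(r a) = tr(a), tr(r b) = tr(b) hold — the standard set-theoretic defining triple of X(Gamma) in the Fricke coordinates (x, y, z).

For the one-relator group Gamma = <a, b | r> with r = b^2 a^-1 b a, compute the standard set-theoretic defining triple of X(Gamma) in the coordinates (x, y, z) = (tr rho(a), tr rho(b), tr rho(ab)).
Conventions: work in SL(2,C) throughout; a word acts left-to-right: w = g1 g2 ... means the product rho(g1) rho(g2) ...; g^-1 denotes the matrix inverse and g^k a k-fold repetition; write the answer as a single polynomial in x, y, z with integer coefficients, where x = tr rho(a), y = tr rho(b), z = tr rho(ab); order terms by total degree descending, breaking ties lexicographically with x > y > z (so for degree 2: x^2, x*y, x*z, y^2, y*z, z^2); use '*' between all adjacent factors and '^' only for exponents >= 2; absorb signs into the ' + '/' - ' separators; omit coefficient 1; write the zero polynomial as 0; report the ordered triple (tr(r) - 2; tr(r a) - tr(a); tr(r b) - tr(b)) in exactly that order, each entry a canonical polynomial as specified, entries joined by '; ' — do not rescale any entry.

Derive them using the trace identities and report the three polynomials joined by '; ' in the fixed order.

trace(b a b) = trace(b) trace(a b) - trace(a) = y*z - x
trace(b a b^2) = trace(b) trace(b a b) - trace(b a) = y^2*z - x*y - z
trace(a b a b) = trace(a b) trace(a b) - trace(1)   [split at repeated a] = z^2 - 2
trace(a b a) = trace(a) trace(b a) - trace(b) = x*z - y
reduce: trace(b a b^2 a) = trace(b) trace(a b a b) - trace(a b a) = y*z^2 - x*z - y
trace(b^2 a^-1 b a) = trace(b a b^2) trace(a) - trace(b a b^2 a) = x*y^2*z - x^2*y - y*z^2 + y
trace(b^2) = trace(b) trace(b) - trace(1) = y^2 - 2
so trace(b a^2 b) = trace(a) trace(b^2 a) - trace(b^2) = x*y*z - x^2 - y^2 + 2
so trace(b a^2 b^2) = trace(b) trace(b a^2 b) - trace(b a^2) = x*y^2*z - x^2*y - y^3 - x*z + 3*y
so trace(a b a^2 b) = trace(a) trace(b a b a) - trace(b a b) = x*z^2 - y*z - x
trace(a b a^2) = trace(a) trace(a b a) - trace(a b) = x^2*z - x*y - z
trace(b a^2 b^2 a) = trace(b) trace(a b a^2 b) - trace(a b a^2) = x*y*z^2 - x^2*z - y^2*z + z
reduce: trace(b^2 a^-1 b a^2) = trace(b a^2 b^2) trace(a) - trace(b a^2 b^2 a) = x^2*y^2*z - x^3*y - x*y^3 - x*y*z^2 + y^2*z + 3*x*y - z
reduce: trace(b a b^3) = trace(b) trace(b a b^2) - trace(b a b) = y^3*z - x*y^2 - 2*y*z + x
trace(b a b^3 a) = trace(b) trace(a b a b^2) - trace(a b a b) = y^2*z^2 - x*y*z - y^2 - z^2 + 2
reduce: trace(b^2 a^-1 b a b) = trace(b a b^3) trace(a) - trace(b a b^3 a) = x*y^3*z - x^2*y^2 - y^2*z^2 - x*y*z + x^2 + y^2 + z^2 - 2
assemble the triple (trace(r) - 2; trace(r a) - x; trace(r b) - y)

x*y^2*z - x^2*y - y*z^2 + y - 2; x^2*y^2*z - x^3*y - x*y^3 - x*y*z^2 + y^2*z + 3*x*y - x - z; x*y^3*z - x^2*y^2 - y^2*z^2 - x*y*z + x^2 + y^2 + z^2 - y - 2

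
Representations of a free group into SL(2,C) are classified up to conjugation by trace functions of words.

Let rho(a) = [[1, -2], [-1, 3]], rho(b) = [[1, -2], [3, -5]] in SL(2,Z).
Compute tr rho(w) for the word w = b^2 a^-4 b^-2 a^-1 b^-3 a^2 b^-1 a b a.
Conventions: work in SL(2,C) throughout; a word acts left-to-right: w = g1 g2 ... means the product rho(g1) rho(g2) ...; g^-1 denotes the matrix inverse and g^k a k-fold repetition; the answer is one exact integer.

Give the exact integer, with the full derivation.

rho(b) = [[1, -2], [3, -5]]
... * rho(b) = [[1, -2], [3, -5]]  ->  [[-5, 8], [-12, 19]]
... * rho(a^-1) = [[3, 2], [1, 1]]  ->  [[-7, -2], [-17, -5]]
... * rho(a^-1) = [[3, 2], [1, 1]]  ->  [[-23, -16], [-56, -39]]
... * rho(a^-1) = [[3, 2], [1, 1]]  ->  [[-85, -62], [-207, -151]]
... * rho(a^-1) = [[3, 2], [1, 1]]  ->  [[-317, -232], [-772, -565]]
... * rho(b^-1) = [[-5, 2], [-3, 1]]  ->  [[2281, -866], [5555, -2109]]
... * rho(b^-1) = [[-5, 2], [-3, 1]]  ->  [[-8807, 3696], [-21448, 9001]]
... * rho(a^-1) = [[3, 2], [1, 1]]  ->  [[-22725, -13918], [-55343, -33895]]
... * rho(b^-1) = [[-5, 2], [-3, 1]]  ->  [[155379, -59368], [378400, -144581]]
... * rho(b^-1) = [[-5, 2], [-3, 1]]  ->  [[-598791, 251390], [-1458257, 612219]]
... * rho(b^-1) = [[-5, 2], [-3, 1]]  ->  [[2239785, -946192], [5454628, -2304295]]
... * rho(a) = [[1, -2], [-1, 3]]  ->  [[3185977, -7318146], [7758923, -17822141]]
... * rho(a) = [[1, -2], [-1, 3]]  ->  [[10504123, -28326392], [25581064, -68984269]]
... * rho(b^-1) = [[-5, 2], [-3, 1]]  ->  [[32458561, -7318146], [79047487, -17822141]]
... * rho(a) = [[1, -2], [-1, 3]]  ->  [[39776707, -86871560], [96869628, -211561397]]
... * rho(b) = [[1, -2], [3, -5]]  ->  [[-220837973, 354804386], [-537814563, 864067729]]
... * rho(a) = [[1, -2], [-1, 3]]  ->  [[-575642359, 1506089104], [-1401882292, 3667832313]]
tr = -575642359 + 3667832313 = 3092189954

3092189954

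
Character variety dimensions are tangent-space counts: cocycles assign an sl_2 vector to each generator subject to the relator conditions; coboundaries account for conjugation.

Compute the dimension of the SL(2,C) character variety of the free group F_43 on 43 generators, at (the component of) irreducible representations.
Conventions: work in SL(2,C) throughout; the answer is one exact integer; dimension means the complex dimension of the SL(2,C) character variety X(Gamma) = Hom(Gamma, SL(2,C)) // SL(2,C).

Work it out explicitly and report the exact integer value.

126

Here Gamma is free of rank 43 — no relator constrains a cocycle.
So Z^1 = (sl_2)^43 in full: dim Z^1 = 129.
Irreducibility makes the coboundary map sl_2 -> Z^1 injective (trivial centralizer), so dim B^1 = 3.
Therefore dim X = 129 - 3 = 126.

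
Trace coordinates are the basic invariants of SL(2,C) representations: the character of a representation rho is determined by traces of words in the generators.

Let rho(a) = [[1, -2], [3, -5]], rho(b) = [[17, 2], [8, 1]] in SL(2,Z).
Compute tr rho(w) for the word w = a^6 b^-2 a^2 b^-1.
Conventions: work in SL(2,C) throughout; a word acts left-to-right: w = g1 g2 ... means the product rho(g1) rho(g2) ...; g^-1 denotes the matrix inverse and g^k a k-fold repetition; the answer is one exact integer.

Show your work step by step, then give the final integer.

rho(a) = [[1, -2], [3, -5]]
... * rho(a) = [[1, -2], [3, -5]]  ->  [[-5, 8], [-12, 19]]
... * rho(a) = [[1, -2], [3, -5]]  ->  [[19, -30], [45, -71]]
... * rho(a) = [[1, -2], [3, -5]]  ->  [[-71, 112], [-168, 265]]
... * rho(a) = [[1, -2], [3, -5]]  ->  [[265, -418], [627, -989]]
... * rho(a) = [[1, -2], [3, -5]]  ->  [[-989, 1560], [-2340, 3691]]
... * rho(b^-1) = [[1, -2], [-8, 17]]  ->  [[-13469, 28498], [-31868, 67427]]
... * rho(b^-1) = [[1, -2], [-8, 17]]  ->  [[-241453, 511404], [-571284, 1209995]]
... * rho(a) = [[1, -2], [3, -5]]  ->  [[1292759, -2074114], [3058701, -4907407]]
... * rho(a) = [[1, -2], [3, -5]]  ->  [[-4929583, 7785052], [-11663520, 18419633]]
... * rho(b^-1) = [[1, -2], [-8, 17]]  ->  [[-67209999, 142205050], [-159020584, 336460801]]
tr = -67209999 + 336460801 = 269250802

269250802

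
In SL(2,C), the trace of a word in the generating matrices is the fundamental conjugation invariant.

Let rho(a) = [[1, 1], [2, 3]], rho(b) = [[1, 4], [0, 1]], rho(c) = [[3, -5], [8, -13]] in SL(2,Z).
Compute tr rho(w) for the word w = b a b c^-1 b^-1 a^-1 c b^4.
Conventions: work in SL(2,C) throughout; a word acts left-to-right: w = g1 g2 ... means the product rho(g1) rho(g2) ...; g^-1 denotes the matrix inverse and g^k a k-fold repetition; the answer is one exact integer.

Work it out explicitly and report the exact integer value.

16822

rho(b) = [[1, 4], [0, 1]]
... * rho(a) = [[1, 1], [2, 3]]  ->  [[9, 13], [2, 3]]
... * rho(b) = [[1, 4], [0, 1]]  ->  [[9, 49], [2, 11]]
... * rho(c^-1) = [[-13, 5], [-8, 3]]  ->  [[-509, 192], [-114, 43]]
... * rho(b^-1) = [[1, -4], [0, 1]]  ->  [[-509, 2228], [-114, 499]]
... * rho(a^-1) = [[3, -1], [-2, 1]]  ->  [[-5983, 2737], [-1340, 613]]
... * rho(c) = [[3, -5], [8, -13]]  ->  [[3947, -5666], [884, -1269]]
... * rho(b) = [[1, 4], [0, 1]]  ->  [[3947, 10122], [884, 2267]]
... * rho(b) = [[1, 4], [0, 1]]  ->  [[3947, 25910], [884, 5803]]
... * rho(b) = [[1, 4], [0, 1]]  ->  [[3947, 41698], [884, 9339]]
... * rho(b) = [[1, 4], [0, 1]]  ->  [[3947, 57486], [884, 12875]]
tr = 3947 + 12875 = 16822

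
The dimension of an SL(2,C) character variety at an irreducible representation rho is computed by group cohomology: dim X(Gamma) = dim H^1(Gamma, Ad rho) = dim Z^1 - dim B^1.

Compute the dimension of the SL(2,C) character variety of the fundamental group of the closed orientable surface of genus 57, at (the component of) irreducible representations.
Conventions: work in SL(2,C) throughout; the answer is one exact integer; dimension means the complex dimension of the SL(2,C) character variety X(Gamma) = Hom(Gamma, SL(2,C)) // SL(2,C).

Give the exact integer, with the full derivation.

336

pi_1 of the closed genus-57 surface has 114 generators bound by the single product-of-commutators relator.
Unconstrained cocycle data is one sl_2 vector per generator (342 dimensions), cut by the relator condition d_2(z) = 0.
At an irreducible rho, H^2 = coker(d_2) vanishes (Poincare duality: H^2 is dual to H^0 = invariants = 0), so d_2 is surjective onto sl_2 and dim Z^1 = 342 - 3 = 339.
Coboundaries contribute dim B^1 = 3 (injective at irreducible rho).
dim H^1 = 339 - 3 = 336 = dim X.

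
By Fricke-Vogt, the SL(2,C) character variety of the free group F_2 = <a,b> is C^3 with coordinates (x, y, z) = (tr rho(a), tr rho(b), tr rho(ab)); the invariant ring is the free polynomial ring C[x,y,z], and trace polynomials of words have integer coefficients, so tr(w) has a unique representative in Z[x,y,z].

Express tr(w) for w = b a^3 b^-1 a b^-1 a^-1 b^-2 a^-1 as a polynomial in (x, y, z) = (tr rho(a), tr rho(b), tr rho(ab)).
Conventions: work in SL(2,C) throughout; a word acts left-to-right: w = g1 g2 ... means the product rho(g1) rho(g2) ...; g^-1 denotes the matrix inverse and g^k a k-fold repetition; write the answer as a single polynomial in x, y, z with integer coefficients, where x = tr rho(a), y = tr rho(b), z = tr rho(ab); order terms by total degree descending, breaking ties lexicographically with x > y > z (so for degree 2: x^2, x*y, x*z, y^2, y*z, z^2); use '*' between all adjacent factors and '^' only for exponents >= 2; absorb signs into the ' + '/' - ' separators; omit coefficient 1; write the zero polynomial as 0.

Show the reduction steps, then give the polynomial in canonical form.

-x^4*y^3*z^2 + 2*x^5*y^2*z + x^3*y^4*z + 2*x^3*y^2*z^3 - x^6*y - x^4*y^3 - 3*x^4*y*z^2 - x^2*y*z^4 + x^5*z - 5*x^3*y^2*z + x^3*z^3 - x*y^4*z - 2*x*y^2*z^3 + 5*x^4*y + 2*x^2*y^3 + 7*x^2*y*z^2 + y^3*z^2 + y*z^4 - 5*x^3*z + 2*x*y^2*z - x*z^3 - 6*x^2*y - y^3 - 4*y*z^2 + 5*x*z + 3*y

apply: tr(a^2) = tr(a)*tr(a) - tr(1) = x^2 - 2
tr(a^3) = tr(a)*tr(a^2) - tr(a) = x^3 - 3*x
tr(b a^2) = tr(a)*tr(b a) - tr(b) = x*z - y
use: tr(a^3 b) = tr(a)*tr(b a^2) - tr(b a) = x^2*z - x*y - z
tr(a^3 b^-1) = tr(a^3)*tr(b) - tr(a^3 b) = x^3*y - x^2*z - 2*x*y + z
tr(a^4) = tr(a)*tr(a^3) - tr(a^2) = x^4 - 4*x^2 + 2
use: tr(b a b a) = tr(b a)*tr(b a) - tr(1)   [split at repeated b] = z^2 - 2
use: tr(b a b) = tr(b)*tr(a b) - tr(a) = y*z - x
tr(a b a b a) = tr(a)*tr(b a b a) - tr(b a b) = x*z^2 - y*z - x
tr(b a b a^3) = tr(a)*tr(a b a b a) - tr(a b a b) = x^2*z^2 - x*y*z - x^2 - z^2 + 2
tr(b^2 a b a) = tr(b)*tr(a b a b) - tr(a b a) = y*z^2 - x*z - y
tr(b^2 a b) = tr(b)*tr(b a b) - tr(b a) = y^2*z - x*y - z
tr(a b^2 a b a) = tr(a)*tr(b^2 a b a) - tr(b^2 a b) = x*y*z^2 - x^2*z - y^2*z + z
apply: tr(a b^2 a b a^2) = tr(a)*tr(a b^2 a b a) - tr(a b^2 a b) = x^2*y*z^2 - x^3*z - x*y^2*z - y*z^2 + 2*x*z + y
use: tr(b a b a^4 b) = tr(a)*tr(a b^2 a b a^2) - tr(a b^2 a b a) = x^3*y*z^2 - x^4*z - x^2*y^2*z - 2*x*y*z^2 + 3*x^2*z + y^2*z + x*y - z
tr(b a b a b a) = tr(b a b a)*tr(b a) - tr(a b)   [split at repeated b] = z^3 - 3*z
tr(a b a b a b a) = tr(a)*tr(b a b a b a) - tr(b a b a b) = x*z^3 - y*z^2 - 2*x*z + y
tr(b a b a b a^3) = tr(a)*tr(a b a b a b a) - tr(a b a b a b) = x^2*z^3 - x*y*z^2 - 2*x^2*z - z^3 + x*y + 3*z
use: tr(b a b a^4 b a) = tr(a)*tr(b a b a b a^3) - tr(b a b a b a^2) = x^3*z^3 - x^2*y*z^2 - 2*x^3*z - 2*x*z^3 + x^2*y + y*z^2 + 5*x*z - y
tr(a^-1 b a b a^4 b) = tr(b a b a^4 b)*tr(a) - tr(b a b a^4 b a) = x^4*y*z^2 - x^5*z - x^3*y^2*z - x^3*z^3 - x^2*y*z^2 + 5*x^3*z + x*y^2*z + 2*x*z^3 - y*z^2 - 6*x*z + y
tr(a b a^4 b^-1 a^-1 b) = tr(a^-1 b a b a^4)*tr(b) - tr(a^-1 b a b a^4 b) = -x^4*y*z^2 + x^5*z + x^3*y^2*z + x^3*z^3 + 2*x^2*y*z^2 - 5*x^3*z - 2*x*y^2*z - 2*x*z^3 - x^2*y + 6*x*z + y
apply: tr(b a^4 b^-1 a^-1 b^-1 a) = tr(a b a^4 b^-1 a^-1)*tr(b) - tr(a b a^4 b^-1 a^-1 b) = x^4*y*z^2 - x^5*z - x^3*y^2*z - x^3*z^3 + x^4*y - 2*x^2*y*z^2 + 5*x^3*z + 2*x*y^2*z + 2*x*z^3 - 3*x^2*y - 6*x*z + y
tr(a b^-1 a^-1 b^-1 a^-1 b a^3) = tr(b a^4 b^-1 a^-1 b^-1)*tr(a) - tr(b a^4 b^-1 a^-1 b^-1 a) = -x^4*y*z^2 + x^5*z + x^3*y^2*z + x^3*z^3 + 2*x^2*y*z^2 - 6*x^3*z - 2*x*y^2*z - 2*x*z^3 + x^2*y + 7*x*z - y
apply: tr(b a^3 b) = tr(b)*tr(a^3 b) - tr(a^3) = x^2*y*z - x^3 - x*y^2 - y*z + 3*x
apply: tr(a^3 b a b a) = tr(a)*tr(b a b a^3) - tr(b a b a^2) = x^3*z^2 - x^2*y*z - x^3 - 2*x*z^2 + y*z + 3*x
apply: tr(b a^2 b a b) = tr(a)*tr(b a b^2 a) - tr(b a b^2) = x*y*z^2 - x^2*z - y^2*z + z
use: tr(a b a b a^2 b a) = tr(a)*tr(b a^2 b a b a) - tr(b a^2 b a b) = x^2*z^3 - 2*x*y*z^2 - x^2*z + y^2*z + x*y - z
use: tr(a b a^3 b a b a) = tr(a)*tr(a b a b a^2 b a) - tr(a b a b a^2 b) = x^3*z^3 - 2*x^2*y*z^2 - x^3*z + x*y^2*z - x*z^3 + x^2*y + y*z^2 + x*z - y
tr(b a b a b a b a) = tr(a b a b a b)*tr(a b) - tr(b a b a)   [split at repeated a] = z^4 - 4*z^2 + 2
tr(b a b a b a b) = tr(b)*tr(a b a b a b) - tr(a b a b a) = y*z^3 - x*z^2 - 2*y*z + x
tr(b a b a b a b a^2) = tr(a)*tr(b a b a b a b a) - tr(b a b a b a b) = x*z^4 - y*z^3 - 3*x*z^2 + 2*y*z + x
apply: tr(a b a^3 b a b a b) = tr(a)*tr(b a b a b a b a^2) - tr(b a b a b a b a) = x^2*z^4 - x*y*z^3 - 3*x^2*z^2 - z^4 + 2*x*y*z + x^2 + 4*z^2 - 2
use: tr(b a^3 b a b a b^-1 a) = tr(a b a^3 b a b a)*tr(b) - tr(a b a^3 b a b a b) = x^3*y*z^3 - 2*x^2*y^2*z^2 - x^2*z^4 - x^3*y*z + x*y^3*z + x^2*y^2 + 3*x^2*z^2 + y^2*z^2 + z^4 - x*y*z - x^2 - y^2 - 4*z^2 + 2
tr(b^-1 a^-1 b a^3 b a b a) = tr(b a^3 b a b a b^-1)*tr(a) - tr(b a^3 b a b a b^-1 a) = -x^3*y*z^3 + x^4*z^2 + 2*x^2*y^2*z^2 + x^2*z^4 - x*y^3*z - x^4 - x^2*y^2 - 5*x^2*z^2 - y^2*z^2 - z^4 + 2*x*y*z + 4*x^2 + y^2 + 4*z^2 - 2
apply: tr(a^-1 b^-1 a^-1 b a^3 b a b) = tr(b^-1 a^-1 b a^3 b a b)*tr(a) - tr(b^-1 a^-1 b a^3 b a b a) = x^3*y*z^3 - x^4*z^2 - 2*x^2*y^2*z^2 - x^2*z^4 + x^3*y*z + x*y^3*z + 5*x^2*z^2 + y^2*z^2 + z^4 - 3*x*y*z - x^2 - y^2 - 4*z^2 + 2
apply: tr(a b^-1 a^-1 b^-1 a^-1 b a^3 b) = tr(a^-1 b^-1 a^-1 b a^3 b a)*tr(b) - tr(a^-1 b^-1 a^-1 b a^3 b a b) = -x^3*y*z^3 + x^4*z^2 + 2*x^2*y^2*z^2 + x^2*z^4 - x^3*y*z - x*y^3*z - 5*x^2*z^2 - y^2*z^2 - z^4 + 4*x*y*z + x^2 + 4*z^2 - 2
apply: tr(b^-1 a^-1 b a^3 b^-1 a b^-1 a^-1) = tr(a b^-1 a^-1 b^-1 a^-1 b a^3)*tr(b) - tr(a b^-1 a^-1 b^-1 a^-1 b a^3 b) = -x^4*y^2*z^2 + x^5*y*z + x^3*y^3*z + 2*x^3*y*z^3 - x^4*z^2 - x^2*z^4 - 5*x^3*y*z - x*y^3*z - 2*x*y*z^3 + x^2*y^2 + 5*x^2*z^2 + y^2*z^2 + z^4 + 3*x*y*z - x^2 - y^2 - 4*z^2 + 2
use: tr(a^4 b) = tr(a)*tr(a b a^2) - tr(a b a) = x^3*z - x^2*y - 2*x*z + y
apply: tr(a b^2 a^3) = tr(b)*tr(a^4 b) - tr(a^4) = x^3*y*z - x^4 - x^2*y^2 - 2*x*y*z + 4*x^2 + y^2 - 2
tr(a b^2 a^3 b) = tr(b)*tr(a^3 b a b) - tr(a^3 b a) = x^2*y*z^2 - x^3*z - x*y^2*z - y*z^2 + 2*x*z + y
apply: tr(b a^3 b^-1 a b) = tr(a b^2 a^3)*tr(b) - tr(a b^2 a^3 b) = x^3*y^2*z - x^4*y - x^2*y^3 - x^2*y*z^2 + x^3*z - x*y^2*z + 4*x^2*y + y^3 + y*z^2 - 2*x*z - 3*y
tr(b a^3 b^-1 a b a) = tr(a b a b a^3)*tr(b) - tr(a b a b a^3 b) = x^3*y*z^2 - x^2*y^2*z - x^2*z^3 - x^3*y - x*y*z^2 + 2*x^2*z + y^2*z + z^3 + 2*x*y - 3*z
tr(a^-1 b a^3 b^-1 a b) = tr(b a^3 b^-1 a b)*tr(a) - tr(b a^3 b^-1 a b a) = x^4*y^2*z - x^5*y - x^3*y^3 - 2*x^3*y*z^2 + x^4*z + x^2*z^3 + 5*x^3*y + x*y^3 + 2*x*y*z^2 - 4*x^2*z - y^2*z - z^3 - 5*x*y + 3*z
use: tr(b a^3 b^-1 a b^-1 a^-1) = tr(a^-1 b a^3 b^-1 a)*tr(b) - tr(a^-1 b a^3 b^-1 a b) = -x^4*y^2*z + x^5*y + x^3*y^3 + 2*x^3*y*z^2 - x^4*z - x^2*z^3 - 4*x^3*y - x*y^3 - 2*x*y*z^2 + 4*x^2*z + y^2*z + z^3 + 2*x*y - 3*z
apply: tr(a^3 b^-1 a) = tr(a^4)*tr(b) - tr(a^4 b) = x^4*y - x^3*z - 3*x^2*y + 2*x*z + y
use: tr(a^-1 b a^3 b^-1 a b^-1 a^-1) = tr(b a^3 b^-1 a b^-1 a^-1)*tr(a) - tr(b a^3 b^-1 a b^-1) = -x^5*y^2*z + x^6*y + x^4*y^3 + 2*x^4*y*z^2 - x^5*z - x^3*z^3 - 5*x^4*y - x^2*y^3 - 2*x^2*y*z^2 + 5*x^3*z + x*y^2*z + x*z^3 + 5*x^2*y - 5*x*z - y
tr(b a^3 b^-1 a b^-1 a^-1 b^-2 a^-1) = tr(b^-1 a^-1 b a^3 b^-1 a b^-1 a^-1)*tr(b) - tr(b^-1 a^-1 b a^3 b^-1 a b^-1 a^-1 b) = -x^4*y^3*z^2 + 2*x^5*y^2*z + x^3*y^4*z + 2*x^3*y^2*z^3 - x^6*y - x^4*y^3 - 3*x^4*y*z^2 - x^2*y*z^4 + x^5*z - 5*x^3*y^2*z + x^3*z^3 - x*y^4*z - 2*x*y^2*z^3 + 5*x^4*y + 2*x^2*y^3 + 7*x^2*y*z^2 + y^3*z^2 + y*z^4 - 5*x^3*z + 2*x*y^2*z - x*z^3 - 6*x^2*y - y^3 - 4*y*z^2 + 5*x*z + 3*y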